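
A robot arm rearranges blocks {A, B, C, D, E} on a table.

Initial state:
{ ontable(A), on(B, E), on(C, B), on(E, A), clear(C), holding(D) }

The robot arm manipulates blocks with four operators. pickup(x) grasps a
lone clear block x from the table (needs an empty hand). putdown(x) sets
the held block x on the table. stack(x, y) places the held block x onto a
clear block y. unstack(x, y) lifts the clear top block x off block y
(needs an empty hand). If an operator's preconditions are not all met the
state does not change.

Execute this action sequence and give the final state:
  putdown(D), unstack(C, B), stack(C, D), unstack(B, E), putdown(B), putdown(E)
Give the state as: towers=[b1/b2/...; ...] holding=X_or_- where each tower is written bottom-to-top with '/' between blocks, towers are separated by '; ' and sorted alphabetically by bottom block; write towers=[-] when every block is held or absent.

towers=[A/E; B; D/C] holding=-

step 1 (putdown(D)): towers=[A/E/B/C; D] holding=-
step 2 (unstack(C, B)): towers=[A/E/B; D] holding=C
step 3 (stack(C, D)): towers=[A/E/B; D/C] holding=-
step 4 (unstack(B, E)): towers=[A/E; D/C] holding=B
step 5 (putdown(B)): towers=[A/E; B; D/C] holding=-
step 6 (putdown(E)) [no-op]: towers=[A/E; B; D/C] holding=-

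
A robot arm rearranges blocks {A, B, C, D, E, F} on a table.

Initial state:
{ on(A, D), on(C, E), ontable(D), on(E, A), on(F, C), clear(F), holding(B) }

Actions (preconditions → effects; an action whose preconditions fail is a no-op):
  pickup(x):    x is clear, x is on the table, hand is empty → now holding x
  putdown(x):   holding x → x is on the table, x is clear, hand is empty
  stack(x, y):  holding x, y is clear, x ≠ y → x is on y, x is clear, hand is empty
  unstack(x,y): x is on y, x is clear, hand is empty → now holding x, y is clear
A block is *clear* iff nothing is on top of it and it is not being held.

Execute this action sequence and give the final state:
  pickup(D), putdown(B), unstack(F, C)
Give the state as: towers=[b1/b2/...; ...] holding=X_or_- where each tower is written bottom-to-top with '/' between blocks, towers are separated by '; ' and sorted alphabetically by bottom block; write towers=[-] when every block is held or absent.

towers=[B; D/A/E/C] holding=F

step 1 (pickup(D)) [no-op]: towers=[D/A/E/C/F] holding=B
step 2 (putdown(B)): towers=[B; D/A/E/C/F] holding=-
step 3 (unstack(F, C)): towers=[B; D/A/E/C] holding=F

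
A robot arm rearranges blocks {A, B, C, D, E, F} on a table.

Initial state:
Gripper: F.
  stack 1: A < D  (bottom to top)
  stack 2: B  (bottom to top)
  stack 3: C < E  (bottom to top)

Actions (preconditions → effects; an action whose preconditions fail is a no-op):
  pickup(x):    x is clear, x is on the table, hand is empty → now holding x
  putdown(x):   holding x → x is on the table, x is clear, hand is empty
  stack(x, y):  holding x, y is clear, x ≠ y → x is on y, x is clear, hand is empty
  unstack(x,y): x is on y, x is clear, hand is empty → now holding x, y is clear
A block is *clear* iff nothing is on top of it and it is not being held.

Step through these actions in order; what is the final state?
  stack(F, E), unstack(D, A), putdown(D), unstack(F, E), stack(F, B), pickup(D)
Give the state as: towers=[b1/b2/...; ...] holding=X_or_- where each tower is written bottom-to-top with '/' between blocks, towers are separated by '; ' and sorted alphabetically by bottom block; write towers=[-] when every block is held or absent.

step 1 (stack(F, E)): towers=[A/D; B; C/E/F] holding=-
step 2 (unstack(D, A)): towers=[A; B; C/E/F] holding=D
step 3 (putdown(D)): towers=[A; B; C/E/F; D] holding=-
step 4 (unstack(F, E)): towers=[A; B; C/E; D] holding=F
step 5 (stack(F, B)): towers=[A; B/F; C/E; D] holding=-
step 6 (pickup(D)): towers=[A; B/F; C/E] holding=D

towers=[A; B/F; C/E] holding=D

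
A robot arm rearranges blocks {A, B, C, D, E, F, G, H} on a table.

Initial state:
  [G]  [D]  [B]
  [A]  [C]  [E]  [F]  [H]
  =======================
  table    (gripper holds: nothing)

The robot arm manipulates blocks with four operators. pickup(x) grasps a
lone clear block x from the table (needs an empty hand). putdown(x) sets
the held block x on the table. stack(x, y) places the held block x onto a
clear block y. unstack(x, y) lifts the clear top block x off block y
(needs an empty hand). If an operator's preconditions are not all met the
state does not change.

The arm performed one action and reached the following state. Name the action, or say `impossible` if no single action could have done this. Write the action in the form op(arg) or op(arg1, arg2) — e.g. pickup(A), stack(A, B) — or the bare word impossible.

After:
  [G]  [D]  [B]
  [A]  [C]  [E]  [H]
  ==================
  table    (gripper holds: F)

target: towers=[A/G; C/D; E/B; H] holding=F
     unstack(G, A) → towers=[A; C/D; E/B; F; H] holding=G
         pickup(H) → towers=[A/G; C/D; E/B; F] holding=H
     unstack(B, E) → towers=[A/G; C/D; E; F; H] holding=B
         pickup(F) → towers=[A/G; C/D; E/B; H] holding=F  ← match
     unstack(D, C) → towers=[A/G; C; E/B; F; H] holding=D

pickup(F)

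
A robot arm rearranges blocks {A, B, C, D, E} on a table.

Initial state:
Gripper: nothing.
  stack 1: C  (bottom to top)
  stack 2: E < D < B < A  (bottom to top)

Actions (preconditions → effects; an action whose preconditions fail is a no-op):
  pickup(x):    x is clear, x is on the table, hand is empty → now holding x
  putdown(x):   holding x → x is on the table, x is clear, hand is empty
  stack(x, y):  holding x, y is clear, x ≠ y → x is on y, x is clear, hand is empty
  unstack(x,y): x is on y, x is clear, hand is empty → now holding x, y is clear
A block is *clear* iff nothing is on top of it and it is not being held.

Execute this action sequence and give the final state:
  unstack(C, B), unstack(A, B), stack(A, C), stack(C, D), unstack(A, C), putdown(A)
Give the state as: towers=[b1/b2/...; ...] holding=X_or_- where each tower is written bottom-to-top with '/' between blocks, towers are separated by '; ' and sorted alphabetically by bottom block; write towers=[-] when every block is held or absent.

towers=[A; C; E/D/B] holding=-

step 1 (unstack(C, B)) [no-op]: towers=[C; E/D/B/A] holding=-
step 2 (unstack(A, B)): towers=[C; E/D/B] holding=A
step 3 (stack(A, C)): towers=[C/A; E/D/B] holding=-
step 4 (stack(C, D)) [no-op]: towers=[C/A; E/D/B] holding=-
step 5 (unstack(A, C)): towers=[C; E/D/B] holding=A
step 6 (putdown(A)): towers=[A; C; E/D/B] holding=-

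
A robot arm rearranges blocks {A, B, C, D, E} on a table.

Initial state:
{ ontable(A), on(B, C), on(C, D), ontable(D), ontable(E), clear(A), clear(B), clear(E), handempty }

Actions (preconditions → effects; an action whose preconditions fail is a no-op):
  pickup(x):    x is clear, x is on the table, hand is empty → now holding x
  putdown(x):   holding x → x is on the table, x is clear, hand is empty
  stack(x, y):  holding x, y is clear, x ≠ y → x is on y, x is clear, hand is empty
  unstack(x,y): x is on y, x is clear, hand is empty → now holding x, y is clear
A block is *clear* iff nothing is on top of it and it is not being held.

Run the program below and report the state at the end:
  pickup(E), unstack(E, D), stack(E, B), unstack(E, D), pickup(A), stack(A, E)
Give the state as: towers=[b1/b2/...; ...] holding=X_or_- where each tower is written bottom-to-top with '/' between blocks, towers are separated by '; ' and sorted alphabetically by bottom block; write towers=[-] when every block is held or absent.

step 1 (pickup(E)): towers=[A; D/C/B] holding=E
step 2 (unstack(E, D)) [no-op]: towers=[A; D/C/B] holding=E
step 3 (stack(E, B)): towers=[A; D/C/B/E] holding=-
step 4 (unstack(E, D)) [no-op]: towers=[A; D/C/B/E] holding=-
step 5 (pickup(A)): towers=[D/C/B/E] holding=A
step 6 (stack(A, E)): towers=[D/C/B/E/A] holding=-

towers=[D/C/B/E/A] holding=-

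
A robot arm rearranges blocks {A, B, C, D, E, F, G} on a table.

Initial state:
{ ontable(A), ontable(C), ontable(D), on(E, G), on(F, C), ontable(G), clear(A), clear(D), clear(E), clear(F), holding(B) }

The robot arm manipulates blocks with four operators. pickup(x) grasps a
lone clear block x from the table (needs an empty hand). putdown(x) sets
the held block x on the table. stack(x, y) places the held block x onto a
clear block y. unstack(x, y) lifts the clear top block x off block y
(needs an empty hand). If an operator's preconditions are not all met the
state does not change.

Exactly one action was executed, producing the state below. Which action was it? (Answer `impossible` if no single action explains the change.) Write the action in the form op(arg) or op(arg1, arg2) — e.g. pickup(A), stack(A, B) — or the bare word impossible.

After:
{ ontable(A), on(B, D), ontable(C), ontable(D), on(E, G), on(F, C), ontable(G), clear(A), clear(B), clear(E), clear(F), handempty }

target: towers=[A; C/F; D/B; G/E] holding=-
        putdown(B) → towers=[A; B; C/F; D; G/E] holding=-
       stack(B, F) → towers=[A; C/F/B; D; G/E] holding=-
       stack(B, D) → towers=[A; C/F; D/B; G/E] holding=-  ← match
       stack(B, A) → towers=[A/B; C/F; D; G/E] holding=-
       stack(B, E) → towers=[A; C/F; D; G/E/B] holding=-

stack(B, D)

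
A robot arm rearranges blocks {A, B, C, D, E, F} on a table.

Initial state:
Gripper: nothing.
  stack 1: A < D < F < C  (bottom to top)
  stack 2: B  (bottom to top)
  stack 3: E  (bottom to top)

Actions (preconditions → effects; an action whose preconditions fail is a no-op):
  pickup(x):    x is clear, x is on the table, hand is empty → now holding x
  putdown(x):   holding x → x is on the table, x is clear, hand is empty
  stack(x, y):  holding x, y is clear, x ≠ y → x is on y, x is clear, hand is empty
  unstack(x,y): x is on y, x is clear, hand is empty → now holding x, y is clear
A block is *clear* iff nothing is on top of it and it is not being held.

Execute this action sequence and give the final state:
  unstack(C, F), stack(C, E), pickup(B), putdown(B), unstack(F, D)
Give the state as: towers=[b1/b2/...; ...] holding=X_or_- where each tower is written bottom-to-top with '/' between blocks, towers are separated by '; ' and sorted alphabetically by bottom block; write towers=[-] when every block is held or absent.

towers=[A/D; B; E/C] holding=F

step 1 (unstack(C, F)): towers=[A/D/F; B; E] holding=C
step 2 (stack(C, E)): towers=[A/D/F; B; E/C] holding=-
step 3 (pickup(B)): towers=[A/D/F; E/C] holding=B
step 4 (putdown(B)): towers=[A/D/F; B; E/C] holding=-
step 5 (unstack(F, D)): towers=[A/D; B; E/C] holding=F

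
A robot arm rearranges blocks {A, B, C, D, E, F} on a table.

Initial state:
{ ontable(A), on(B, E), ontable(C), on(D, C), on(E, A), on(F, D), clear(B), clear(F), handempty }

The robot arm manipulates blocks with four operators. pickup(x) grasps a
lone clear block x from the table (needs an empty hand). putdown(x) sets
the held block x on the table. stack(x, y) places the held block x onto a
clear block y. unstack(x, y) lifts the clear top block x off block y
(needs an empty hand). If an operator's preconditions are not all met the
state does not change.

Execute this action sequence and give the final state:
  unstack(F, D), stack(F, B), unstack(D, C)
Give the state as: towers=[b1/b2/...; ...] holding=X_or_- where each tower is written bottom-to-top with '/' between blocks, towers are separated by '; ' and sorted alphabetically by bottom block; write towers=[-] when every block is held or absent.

step 1 (unstack(F, D)): towers=[A/E/B; C/D] holding=F
step 2 (stack(F, B)): towers=[A/E/B/F; C/D] holding=-
step 3 (unstack(D, C)): towers=[A/E/B/F; C] holding=D

towers=[A/E/B/F; C] holding=D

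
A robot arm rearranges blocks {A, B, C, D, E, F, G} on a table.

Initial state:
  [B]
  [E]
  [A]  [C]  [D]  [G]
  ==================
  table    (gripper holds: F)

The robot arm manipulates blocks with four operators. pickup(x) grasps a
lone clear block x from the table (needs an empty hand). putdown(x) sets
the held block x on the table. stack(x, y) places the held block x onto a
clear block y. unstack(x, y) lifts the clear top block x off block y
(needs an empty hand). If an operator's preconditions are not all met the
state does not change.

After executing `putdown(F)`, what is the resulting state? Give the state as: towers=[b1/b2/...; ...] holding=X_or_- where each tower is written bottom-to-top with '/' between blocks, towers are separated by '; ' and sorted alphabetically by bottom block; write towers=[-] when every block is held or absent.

towers=[A/E/B; C; D; F; G] holding=-

before: towers=[A/E/B; C; D; G] holding=F
pre[putdown(F)]: holding(F) ✓
all met → apply putdown(F)
after:  towers=[A/E/B; C; D; F; G] holding=-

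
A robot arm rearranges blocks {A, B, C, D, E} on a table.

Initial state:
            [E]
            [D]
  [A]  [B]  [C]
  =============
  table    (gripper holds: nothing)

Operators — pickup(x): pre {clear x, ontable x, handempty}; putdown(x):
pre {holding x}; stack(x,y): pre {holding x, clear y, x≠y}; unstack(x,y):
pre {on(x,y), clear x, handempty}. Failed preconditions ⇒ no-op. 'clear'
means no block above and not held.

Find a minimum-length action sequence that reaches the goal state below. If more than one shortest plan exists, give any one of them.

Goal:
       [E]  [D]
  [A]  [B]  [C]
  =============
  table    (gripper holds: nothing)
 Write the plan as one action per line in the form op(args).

step 1 (unstack(E, D)): towers=[A; B; C/D] holding=E
step 2 (stack(E, B)): towers=[A; B/E; C/D] holding=-
goal check: towers=[A; B/E; C/D] holding=- — reached (length 2, optimal by BFS)

unstack(E, D)
stack(E, B)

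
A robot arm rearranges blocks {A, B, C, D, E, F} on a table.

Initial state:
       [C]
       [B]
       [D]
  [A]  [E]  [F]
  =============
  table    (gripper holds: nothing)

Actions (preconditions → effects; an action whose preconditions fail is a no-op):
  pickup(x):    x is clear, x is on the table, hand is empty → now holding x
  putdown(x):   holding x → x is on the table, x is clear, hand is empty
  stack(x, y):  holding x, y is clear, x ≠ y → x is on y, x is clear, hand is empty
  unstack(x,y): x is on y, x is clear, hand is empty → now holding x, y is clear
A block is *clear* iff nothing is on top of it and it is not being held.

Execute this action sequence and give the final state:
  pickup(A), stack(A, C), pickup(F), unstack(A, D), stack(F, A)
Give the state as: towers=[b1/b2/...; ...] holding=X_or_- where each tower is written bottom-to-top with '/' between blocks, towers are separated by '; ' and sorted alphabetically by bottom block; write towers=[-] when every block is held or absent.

step 1 (pickup(A)): towers=[E/D/B/C; F] holding=A
step 2 (stack(A, C)): towers=[E/D/B/C/A; F] holding=-
step 3 (pickup(F)): towers=[E/D/B/C/A] holding=F
step 4 (unstack(A, D)) [no-op]: towers=[E/D/B/C/A] holding=F
step 5 (stack(F, A)): towers=[E/D/B/C/A/F] holding=-

towers=[E/D/B/C/A/F] holding=-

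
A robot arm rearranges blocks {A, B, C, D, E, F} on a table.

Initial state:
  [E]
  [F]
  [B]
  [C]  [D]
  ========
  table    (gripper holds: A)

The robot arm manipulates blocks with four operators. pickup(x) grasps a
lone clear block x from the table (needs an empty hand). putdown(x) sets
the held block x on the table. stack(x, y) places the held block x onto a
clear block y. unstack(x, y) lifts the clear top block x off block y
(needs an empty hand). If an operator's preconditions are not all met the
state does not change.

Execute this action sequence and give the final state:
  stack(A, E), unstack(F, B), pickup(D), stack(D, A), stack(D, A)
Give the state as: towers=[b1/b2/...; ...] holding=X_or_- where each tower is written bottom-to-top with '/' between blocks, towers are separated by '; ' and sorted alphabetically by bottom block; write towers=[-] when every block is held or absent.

step 1 (stack(A, E)): towers=[C/B/F/E/A; D] holding=-
step 2 (unstack(F, B)) [no-op]: towers=[C/B/F/E/A; D] holding=-
step 3 (pickup(D)): towers=[C/B/F/E/A] holding=D
step 4 (stack(D, A)): towers=[C/B/F/E/A/D] holding=-
step 5 (stack(D, A)) [no-op]: towers=[C/B/F/E/A/D] holding=-

towers=[C/B/F/E/A/D] holding=-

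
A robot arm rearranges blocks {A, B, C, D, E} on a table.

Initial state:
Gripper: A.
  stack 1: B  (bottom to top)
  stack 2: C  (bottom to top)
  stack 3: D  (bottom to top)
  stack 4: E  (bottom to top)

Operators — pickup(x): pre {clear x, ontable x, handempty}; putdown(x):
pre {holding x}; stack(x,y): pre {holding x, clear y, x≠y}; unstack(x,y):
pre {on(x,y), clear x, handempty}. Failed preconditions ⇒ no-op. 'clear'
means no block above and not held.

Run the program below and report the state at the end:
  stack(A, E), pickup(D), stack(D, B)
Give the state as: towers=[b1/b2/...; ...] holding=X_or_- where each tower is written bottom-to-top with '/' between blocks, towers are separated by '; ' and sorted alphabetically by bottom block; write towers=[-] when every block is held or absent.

step 1 (stack(A, E)): towers=[B; C; D; E/A] holding=-
step 2 (pickup(D)): towers=[B; C; E/A] holding=D
step 3 (stack(D, B)): towers=[B/D; C; E/A] holding=-

towers=[B/D; C; E/A] holding=-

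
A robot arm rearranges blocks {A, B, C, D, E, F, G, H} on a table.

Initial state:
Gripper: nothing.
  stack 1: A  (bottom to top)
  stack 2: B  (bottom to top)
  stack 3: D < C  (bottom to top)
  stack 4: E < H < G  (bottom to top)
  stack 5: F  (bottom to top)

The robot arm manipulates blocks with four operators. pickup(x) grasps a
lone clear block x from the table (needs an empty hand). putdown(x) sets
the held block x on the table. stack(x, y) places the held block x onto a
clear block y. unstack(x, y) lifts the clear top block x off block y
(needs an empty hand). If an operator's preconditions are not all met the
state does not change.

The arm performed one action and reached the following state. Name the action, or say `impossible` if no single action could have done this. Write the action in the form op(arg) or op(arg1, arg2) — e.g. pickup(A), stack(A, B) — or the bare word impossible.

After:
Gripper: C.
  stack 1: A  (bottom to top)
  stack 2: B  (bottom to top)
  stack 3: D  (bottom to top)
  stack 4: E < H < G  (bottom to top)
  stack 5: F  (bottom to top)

unstack(C, D)

target: towers=[A; B; D; E/H/G; F] holding=C
     unstack(G, H) → towers=[A; B; D/C; E/H; F] holding=G
         pickup(A) → towers=[B; D/C; E/H/G; F] holding=A
         pickup(B) → towers=[A; D/C; E/H/G; F] holding=B
         pickup(F) → towers=[A; B; D/C; E/H/G] holding=F
     unstack(C, D) → towers=[A; B; D; E/H/G; F] holding=C  ← match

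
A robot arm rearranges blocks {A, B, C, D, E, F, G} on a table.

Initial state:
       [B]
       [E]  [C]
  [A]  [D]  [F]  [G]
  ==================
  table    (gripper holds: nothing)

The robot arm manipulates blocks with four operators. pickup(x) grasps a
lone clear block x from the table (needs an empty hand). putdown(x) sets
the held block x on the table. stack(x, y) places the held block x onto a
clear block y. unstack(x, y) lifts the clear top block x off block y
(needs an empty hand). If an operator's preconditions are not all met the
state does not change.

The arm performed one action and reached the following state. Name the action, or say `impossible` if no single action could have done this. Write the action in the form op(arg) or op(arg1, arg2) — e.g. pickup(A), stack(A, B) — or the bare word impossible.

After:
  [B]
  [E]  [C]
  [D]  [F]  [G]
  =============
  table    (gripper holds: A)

pickup(A)

target: towers=[D/E/B; F/C; G] holding=A
     unstack(B, E) → towers=[A; D/E; F/C; G] holding=B
         pickup(G) → towers=[A; D/E/B; F/C] holding=G
         pickup(A) → towers=[D/E/B; F/C; G] holding=A  ← match
     unstack(C, F) → towers=[A; D/E/B; F; G] holding=C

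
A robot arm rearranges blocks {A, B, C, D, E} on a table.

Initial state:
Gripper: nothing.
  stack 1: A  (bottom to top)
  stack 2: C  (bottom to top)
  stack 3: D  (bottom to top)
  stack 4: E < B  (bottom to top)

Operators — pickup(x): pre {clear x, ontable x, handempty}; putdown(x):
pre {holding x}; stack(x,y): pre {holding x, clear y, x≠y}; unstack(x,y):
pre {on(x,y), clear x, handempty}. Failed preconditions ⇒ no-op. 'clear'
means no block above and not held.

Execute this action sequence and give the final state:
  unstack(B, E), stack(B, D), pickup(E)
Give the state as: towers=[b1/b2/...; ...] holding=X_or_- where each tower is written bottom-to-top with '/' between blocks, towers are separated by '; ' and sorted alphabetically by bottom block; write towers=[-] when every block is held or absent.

step 1 (unstack(B, E)): towers=[A; C; D; E] holding=B
step 2 (stack(B, D)): towers=[A; C; D/B; E] holding=-
step 3 (pickup(E)): towers=[A; C; D/B] holding=E

towers=[A; C; D/B] holding=E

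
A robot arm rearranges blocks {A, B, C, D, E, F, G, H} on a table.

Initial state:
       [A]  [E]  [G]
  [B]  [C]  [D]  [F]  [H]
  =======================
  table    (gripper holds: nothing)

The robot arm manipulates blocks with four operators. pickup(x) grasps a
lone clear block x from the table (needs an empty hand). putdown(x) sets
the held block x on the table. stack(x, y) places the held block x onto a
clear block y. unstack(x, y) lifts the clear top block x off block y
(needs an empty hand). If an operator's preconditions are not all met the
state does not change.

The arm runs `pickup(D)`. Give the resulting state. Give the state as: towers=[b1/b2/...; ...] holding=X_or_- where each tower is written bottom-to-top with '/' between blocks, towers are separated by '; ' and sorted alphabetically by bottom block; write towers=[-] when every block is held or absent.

before: towers=[B; C/A; D/E; F/G; H] holding=-
pre[pickup(D)]: clear(D) fail, ontable(D) ok, handempty ok
clear(D) unmet → pickup(D) is a no-op
after:  towers=[B; C/A; D/E; F/G; H] holding=-

towers=[B; C/A; D/E; F/G; H] holding=-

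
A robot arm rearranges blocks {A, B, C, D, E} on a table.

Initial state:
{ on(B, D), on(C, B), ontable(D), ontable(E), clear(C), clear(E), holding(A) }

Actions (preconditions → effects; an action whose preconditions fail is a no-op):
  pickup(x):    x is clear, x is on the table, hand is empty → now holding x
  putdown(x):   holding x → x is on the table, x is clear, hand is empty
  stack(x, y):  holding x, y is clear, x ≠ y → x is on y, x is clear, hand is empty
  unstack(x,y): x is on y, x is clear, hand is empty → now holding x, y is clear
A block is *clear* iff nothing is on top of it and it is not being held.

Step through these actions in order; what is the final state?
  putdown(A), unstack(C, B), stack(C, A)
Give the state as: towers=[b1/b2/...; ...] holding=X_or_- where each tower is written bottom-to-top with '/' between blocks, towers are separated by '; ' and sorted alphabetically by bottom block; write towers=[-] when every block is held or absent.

step 1 (putdown(A)): towers=[A; D/B/C; E] holding=-
step 2 (unstack(C, B)): towers=[A; D/B; E] holding=C
step 3 (stack(C, A)): towers=[A/C; D/B; E] holding=-

towers=[A/C; D/B; E] holding=-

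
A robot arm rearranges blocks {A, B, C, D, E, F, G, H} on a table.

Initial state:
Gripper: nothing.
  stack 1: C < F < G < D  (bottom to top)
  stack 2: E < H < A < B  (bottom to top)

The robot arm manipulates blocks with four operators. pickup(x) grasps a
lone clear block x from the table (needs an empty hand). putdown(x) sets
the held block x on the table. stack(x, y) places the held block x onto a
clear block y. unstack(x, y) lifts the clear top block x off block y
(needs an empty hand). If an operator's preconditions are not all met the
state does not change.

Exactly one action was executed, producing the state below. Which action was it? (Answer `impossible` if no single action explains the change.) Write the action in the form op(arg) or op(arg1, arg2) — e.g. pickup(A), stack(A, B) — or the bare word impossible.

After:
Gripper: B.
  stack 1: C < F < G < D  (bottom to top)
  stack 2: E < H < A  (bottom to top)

unstack(B, A)

target: towers=[C/F/G/D; E/H/A] holding=B
     unstack(B, A) → towers=[C/F/G/D; E/H/A] holding=B  ← match
     unstack(D, G) → towers=[C/F/G; E/H/A/B] holding=D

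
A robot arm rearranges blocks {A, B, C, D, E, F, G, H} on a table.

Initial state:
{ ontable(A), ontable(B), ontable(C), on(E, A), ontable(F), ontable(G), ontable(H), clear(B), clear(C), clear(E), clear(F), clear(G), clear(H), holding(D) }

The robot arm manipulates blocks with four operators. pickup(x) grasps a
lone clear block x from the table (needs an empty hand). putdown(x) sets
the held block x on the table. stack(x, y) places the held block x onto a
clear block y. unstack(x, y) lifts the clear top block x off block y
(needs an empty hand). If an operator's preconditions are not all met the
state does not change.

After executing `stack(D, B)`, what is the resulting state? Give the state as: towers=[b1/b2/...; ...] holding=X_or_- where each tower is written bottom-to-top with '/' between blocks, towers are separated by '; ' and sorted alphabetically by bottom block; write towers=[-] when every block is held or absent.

towers=[A/E; B/D; C; F; G; H] holding=-

before: towers=[A/E; B; C; F; G; H] holding=D
pre[stack(D, B)]: holding(D) ok, clear(B) ok, D≠B ok
all met → apply stack(D, B)
after:  towers=[A/E; B/D; C; F; G; H] holding=-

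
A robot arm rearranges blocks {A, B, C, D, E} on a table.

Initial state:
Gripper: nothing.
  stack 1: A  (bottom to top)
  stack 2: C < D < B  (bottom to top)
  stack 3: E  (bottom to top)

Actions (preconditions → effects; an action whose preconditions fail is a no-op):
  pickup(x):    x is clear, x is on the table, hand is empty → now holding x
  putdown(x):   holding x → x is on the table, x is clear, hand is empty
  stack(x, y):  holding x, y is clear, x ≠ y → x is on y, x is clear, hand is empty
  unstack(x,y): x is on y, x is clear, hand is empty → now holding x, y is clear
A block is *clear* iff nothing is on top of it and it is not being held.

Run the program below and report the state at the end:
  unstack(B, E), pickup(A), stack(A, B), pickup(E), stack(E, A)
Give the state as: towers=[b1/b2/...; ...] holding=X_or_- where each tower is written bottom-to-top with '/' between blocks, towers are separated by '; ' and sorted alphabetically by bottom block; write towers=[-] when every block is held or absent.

towers=[C/D/B/A/E] holding=-

step 1 (unstack(B, E)) [no-op]: towers=[A; C/D/B; E] holding=-
step 2 (pickup(A)): towers=[C/D/B; E] holding=A
step 3 (stack(A, B)): towers=[C/D/B/A; E] holding=-
step 4 (pickup(E)): towers=[C/D/B/A] holding=E
step 5 (stack(E, A)): towers=[C/D/B/A/E] holding=-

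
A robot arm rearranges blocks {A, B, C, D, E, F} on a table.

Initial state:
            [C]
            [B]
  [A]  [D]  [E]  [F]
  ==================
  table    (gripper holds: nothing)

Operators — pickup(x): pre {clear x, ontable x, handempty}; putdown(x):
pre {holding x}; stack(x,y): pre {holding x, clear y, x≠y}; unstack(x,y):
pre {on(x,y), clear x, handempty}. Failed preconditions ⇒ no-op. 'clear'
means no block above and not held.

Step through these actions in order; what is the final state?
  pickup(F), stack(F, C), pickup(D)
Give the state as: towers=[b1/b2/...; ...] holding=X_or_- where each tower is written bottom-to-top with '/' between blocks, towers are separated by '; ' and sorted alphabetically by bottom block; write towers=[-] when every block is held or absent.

step 1 (pickup(F)): towers=[A; D; E/B/C] holding=F
step 2 (stack(F, C)): towers=[A; D; E/B/C/F] holding=-
step 3 (pickup(D)): towers=[A; E/B/C/F] holding=D

towers=[A; E/B/C/F] holding=D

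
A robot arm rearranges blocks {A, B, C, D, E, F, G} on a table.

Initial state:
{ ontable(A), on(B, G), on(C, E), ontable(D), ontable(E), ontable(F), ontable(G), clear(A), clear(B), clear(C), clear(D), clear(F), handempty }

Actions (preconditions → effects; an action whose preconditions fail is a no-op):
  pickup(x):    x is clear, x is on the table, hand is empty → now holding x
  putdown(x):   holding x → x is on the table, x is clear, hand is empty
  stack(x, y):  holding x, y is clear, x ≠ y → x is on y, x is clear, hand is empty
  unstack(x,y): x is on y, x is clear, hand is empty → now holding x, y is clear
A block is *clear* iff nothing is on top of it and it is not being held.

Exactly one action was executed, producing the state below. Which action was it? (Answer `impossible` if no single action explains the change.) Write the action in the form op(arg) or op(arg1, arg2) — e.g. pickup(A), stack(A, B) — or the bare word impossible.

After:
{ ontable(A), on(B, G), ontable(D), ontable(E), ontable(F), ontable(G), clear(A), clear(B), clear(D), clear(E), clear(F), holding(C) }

unstack(C, E)

target: towers=[A; D; E; F; G/B] holding=C
     unstack(B, G) → towers=[A; D; E/C; F; G] holding=B
         pickup(F) → towers=[A; D; E/C; G/B] holding=F
         pickup(D) → towers=[A; E/C; F; G/B] holding=D
         pickup(A) → towers=[D; E/C; F; G/B] holding=A
     unstack(C, E) → towers=[A; D; E; F; G/B] holding=C  ← match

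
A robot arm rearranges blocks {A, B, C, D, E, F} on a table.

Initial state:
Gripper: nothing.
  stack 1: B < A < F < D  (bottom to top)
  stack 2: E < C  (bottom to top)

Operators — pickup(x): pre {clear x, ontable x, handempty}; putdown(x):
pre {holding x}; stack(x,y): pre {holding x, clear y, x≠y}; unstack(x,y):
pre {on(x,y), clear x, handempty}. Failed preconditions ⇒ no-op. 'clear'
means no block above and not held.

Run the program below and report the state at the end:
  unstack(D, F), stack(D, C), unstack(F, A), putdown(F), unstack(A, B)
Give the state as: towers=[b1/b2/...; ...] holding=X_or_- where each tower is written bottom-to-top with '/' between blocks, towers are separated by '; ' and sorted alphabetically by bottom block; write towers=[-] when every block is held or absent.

step 1 (unstack(D, F)): towers=[B/A/F; E/C] holding=D
step 2 (stack(D, C)): towers=[B/A/F; E/C/D] holding=-
step 3 (unstack(F, A)): towers=[B/A; E/C/D] holding=F
step 4 (putdown(F)): towers=[B/A; E/C/D; F] holding=-
step 5 (unstack(A, B)): towers=[B; E/C/D; F] holding=A

towers=[B; E/C/D; F] holding=A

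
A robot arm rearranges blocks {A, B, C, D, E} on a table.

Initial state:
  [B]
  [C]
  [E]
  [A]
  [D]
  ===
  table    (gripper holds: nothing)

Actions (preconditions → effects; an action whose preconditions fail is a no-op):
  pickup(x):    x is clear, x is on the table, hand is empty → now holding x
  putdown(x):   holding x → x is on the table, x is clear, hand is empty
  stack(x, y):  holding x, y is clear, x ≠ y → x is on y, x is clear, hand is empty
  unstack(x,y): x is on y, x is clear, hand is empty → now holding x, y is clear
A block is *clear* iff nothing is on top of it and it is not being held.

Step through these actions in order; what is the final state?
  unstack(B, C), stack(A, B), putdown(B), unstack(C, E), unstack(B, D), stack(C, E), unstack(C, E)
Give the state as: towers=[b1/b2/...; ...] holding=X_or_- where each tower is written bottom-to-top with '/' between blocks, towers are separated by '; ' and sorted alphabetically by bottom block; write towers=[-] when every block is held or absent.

towers=[B; D/A/E] holding=C

step 1 (unstack(B, C)): towers=[D/A/E/C] holding=B
step 2 (stack(A, B)) [no-op]: towers=[D/A/E/C] holding=B
step 3 (putdown(B)): towers=[B; D/A/E/C] holding=-
step 4 (unstack(C, E)): towers=[B; D/A/E] holding=C
step 5 (unstack(B, D)) [no-op]: towers=[B; D/A/E] holding=C
step 6 (stack(C, E)): towers=[B; D/A/E/C] holding=-
step 7 (unstack(C, E)): towers=[B; D/A/E] holding=C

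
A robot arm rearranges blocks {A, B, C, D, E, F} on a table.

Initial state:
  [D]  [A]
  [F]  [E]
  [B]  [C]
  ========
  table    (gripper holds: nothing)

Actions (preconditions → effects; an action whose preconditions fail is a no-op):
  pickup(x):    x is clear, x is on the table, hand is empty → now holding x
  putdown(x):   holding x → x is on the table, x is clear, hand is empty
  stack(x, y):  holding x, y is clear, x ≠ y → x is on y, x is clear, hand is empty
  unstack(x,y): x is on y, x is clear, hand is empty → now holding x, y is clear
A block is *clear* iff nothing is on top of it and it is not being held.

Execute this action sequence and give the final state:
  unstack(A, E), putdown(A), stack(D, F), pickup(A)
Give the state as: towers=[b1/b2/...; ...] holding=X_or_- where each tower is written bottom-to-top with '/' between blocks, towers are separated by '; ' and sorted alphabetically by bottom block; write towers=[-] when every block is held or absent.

towers=[B/F/D; C/E] holding=A

step 1 (unstack(A, E)): towers=[B/F/D; C/E] holding=A
step 2 (putdown(A)): towers=[A; B/F/D; C/E] holding=-
step 3 (stack(D, F)) [no-op]: towers=[A; B/F/D; C/E] holding=-
step 4 (pickup(A)): towers=[B/F/D; C/E] holding=A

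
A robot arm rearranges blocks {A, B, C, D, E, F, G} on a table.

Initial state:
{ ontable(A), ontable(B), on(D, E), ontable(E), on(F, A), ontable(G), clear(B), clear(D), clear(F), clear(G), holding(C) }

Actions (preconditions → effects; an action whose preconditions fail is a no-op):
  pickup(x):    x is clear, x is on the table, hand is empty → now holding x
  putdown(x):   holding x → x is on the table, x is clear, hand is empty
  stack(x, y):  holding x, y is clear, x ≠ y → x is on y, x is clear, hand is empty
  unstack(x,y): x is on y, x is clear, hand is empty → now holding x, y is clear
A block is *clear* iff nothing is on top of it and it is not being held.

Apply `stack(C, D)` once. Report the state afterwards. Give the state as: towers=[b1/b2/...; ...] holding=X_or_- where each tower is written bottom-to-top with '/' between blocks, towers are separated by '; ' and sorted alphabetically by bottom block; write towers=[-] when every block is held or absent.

before: towers=[A/F; B; E/D; G] holding=C
pre[stack(C, D)]: holding(C) ok, clear(D) ok, C≠D ok
all met → apply stack(C, D)
after:  towers=[A/F; B; E/D/C; G] holding=-

towers=[A/F; B; E/D/C; G] holding=-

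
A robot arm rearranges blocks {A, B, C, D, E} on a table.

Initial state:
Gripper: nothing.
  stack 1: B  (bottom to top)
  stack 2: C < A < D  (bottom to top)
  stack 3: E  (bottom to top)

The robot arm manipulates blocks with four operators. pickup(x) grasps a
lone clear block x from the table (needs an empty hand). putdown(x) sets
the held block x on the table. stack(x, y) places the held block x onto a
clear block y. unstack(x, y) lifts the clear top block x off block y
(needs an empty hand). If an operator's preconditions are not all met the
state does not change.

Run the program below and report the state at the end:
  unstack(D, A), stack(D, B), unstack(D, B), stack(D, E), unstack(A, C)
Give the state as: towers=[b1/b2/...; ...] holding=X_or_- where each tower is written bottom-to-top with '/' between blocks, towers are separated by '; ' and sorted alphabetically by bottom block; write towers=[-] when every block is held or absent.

step 1 (unstack(D, A)): towers=[B; C/A; E] holding=D
step 2 (stack(D, B)): towers=[B/D; C/A; E] holding=-
step 3 (unstack(D, B)): towers=[B; C/A; E] holding=D
step 4 (stack(D, E)): towers=[B; C/A; E/D] holding=-
step 5 (unstack(A, C)): towers=[B; C; E/D] holding=A

towers=[B; C; E/D] holding=A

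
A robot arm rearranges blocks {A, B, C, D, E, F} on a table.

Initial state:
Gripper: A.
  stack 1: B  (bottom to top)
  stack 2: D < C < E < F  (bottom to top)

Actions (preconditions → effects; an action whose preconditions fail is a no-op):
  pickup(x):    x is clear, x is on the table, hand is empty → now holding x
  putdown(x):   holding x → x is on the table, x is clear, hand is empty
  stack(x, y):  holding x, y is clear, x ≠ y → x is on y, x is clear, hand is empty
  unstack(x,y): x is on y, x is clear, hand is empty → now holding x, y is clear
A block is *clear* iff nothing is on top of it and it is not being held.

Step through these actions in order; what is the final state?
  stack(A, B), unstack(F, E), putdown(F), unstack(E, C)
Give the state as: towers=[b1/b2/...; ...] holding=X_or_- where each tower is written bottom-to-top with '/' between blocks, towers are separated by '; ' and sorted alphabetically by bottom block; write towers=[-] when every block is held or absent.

step 1 (stack(A, B)): towers=[B/A; D/C/E/F] holding=-
step 2 (unstack(F, E)): towers=[B/A; D/C/E] holding=F
step 3 (putdown(F)): towers=[B/A; D/C/E; F] holding=-
step 4 (unstack(E, C)): towers=[B/A; D/C; F] holding=E

towers=[B/A; D/C; F] holding=E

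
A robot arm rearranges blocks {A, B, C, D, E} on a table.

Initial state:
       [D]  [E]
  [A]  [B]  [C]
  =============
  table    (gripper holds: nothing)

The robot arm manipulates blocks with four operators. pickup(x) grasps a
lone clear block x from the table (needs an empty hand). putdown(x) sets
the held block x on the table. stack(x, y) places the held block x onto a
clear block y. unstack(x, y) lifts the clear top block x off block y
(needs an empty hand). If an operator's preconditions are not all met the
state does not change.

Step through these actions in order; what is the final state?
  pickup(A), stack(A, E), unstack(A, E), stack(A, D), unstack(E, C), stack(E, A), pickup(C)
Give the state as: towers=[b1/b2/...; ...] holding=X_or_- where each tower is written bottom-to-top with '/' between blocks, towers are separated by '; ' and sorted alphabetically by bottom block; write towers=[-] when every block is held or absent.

step 1 (pickup(A)): towers=[B/D; C/E] holding=A
step 2 (stack(A, E)): towers=[B/D; C/E/A] holding=-
step 3 (unstack(A, E)): towers=[B/D; C/E] holding=A
step 4 (stack(A, D)): towers=[B/D/A; C/E] holding=-
step 5 (unstack(E, C)): towers=[B/D/A; C] holding=E
step 6 (stack(E, A)): towers=[B/D/A/E; C] holding=-
step 7 (pickup(C)): towers=[B/D/A/E] holding=C

towers=[B/D/A/E] holding=C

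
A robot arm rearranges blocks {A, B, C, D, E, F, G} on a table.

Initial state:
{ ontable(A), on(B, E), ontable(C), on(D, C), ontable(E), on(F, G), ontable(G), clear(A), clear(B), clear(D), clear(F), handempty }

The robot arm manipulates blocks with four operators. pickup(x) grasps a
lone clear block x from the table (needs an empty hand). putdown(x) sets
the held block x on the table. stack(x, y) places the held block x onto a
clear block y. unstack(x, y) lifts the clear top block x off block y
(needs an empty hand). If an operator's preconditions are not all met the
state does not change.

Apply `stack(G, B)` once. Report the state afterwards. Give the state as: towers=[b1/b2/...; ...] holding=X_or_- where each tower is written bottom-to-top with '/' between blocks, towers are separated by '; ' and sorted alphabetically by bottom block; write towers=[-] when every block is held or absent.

before: towers=[A; C/D; E/B; G/F] holding=-
pre[stack(G, B)]: holding(G) fail, clear(B) ok, G≠B ok
holding(G) unmet → stack(G, B) is a no-op
after:  towers=[A; C/D; E/B; G/F] holding=-

towers=[A; C/D; E/B; G/F] holding=-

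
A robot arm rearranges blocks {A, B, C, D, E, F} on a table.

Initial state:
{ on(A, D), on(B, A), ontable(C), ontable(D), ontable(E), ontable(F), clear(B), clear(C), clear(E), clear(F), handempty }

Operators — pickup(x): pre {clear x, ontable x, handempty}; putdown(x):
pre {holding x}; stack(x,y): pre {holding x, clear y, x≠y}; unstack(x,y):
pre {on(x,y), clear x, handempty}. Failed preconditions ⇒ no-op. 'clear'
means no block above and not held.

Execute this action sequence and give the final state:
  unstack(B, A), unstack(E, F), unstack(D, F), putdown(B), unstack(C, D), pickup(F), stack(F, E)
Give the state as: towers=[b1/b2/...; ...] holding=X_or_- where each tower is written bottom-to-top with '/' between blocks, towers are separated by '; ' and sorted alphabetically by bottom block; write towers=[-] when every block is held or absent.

step 1 (unstack(B, A)): towers=[C; D/A; E; F] holding=B
step 2 (unstack(E, F)) [no-op]: towers=[C; D/A; E; F] holding=B
step 3 (unstack(D, F)) [no-op]: towers=[C; D/A; E; F] holding=B
step 4 (putdown(B)): towers=[B; C; D/A; E; F] holding=-
step 5 (unstack(C, D)) [no-op]: towers=[B; C; D/A; E; F] holding=-
step 6 (pickup(F)): towers=[B; C; D/A; E] holding=F
step 7 (stack(F, E)): towers=[B; C; D/A; E/F] holding=-

towers=[B; C; D/A; E/F] holding=-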